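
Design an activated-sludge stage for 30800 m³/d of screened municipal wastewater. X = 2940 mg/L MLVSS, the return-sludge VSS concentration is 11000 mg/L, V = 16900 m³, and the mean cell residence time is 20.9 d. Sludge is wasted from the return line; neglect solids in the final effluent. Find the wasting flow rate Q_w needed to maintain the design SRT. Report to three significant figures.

θ_c = V·X/(Q_w·X_r) when wasting from the recycle, so Q_w = V·X/(θ_c·X_r) = 16900 × 2940 / (20.9 × 11000) = 216.1 m³/d.

Q_w ≈ 216 m³/d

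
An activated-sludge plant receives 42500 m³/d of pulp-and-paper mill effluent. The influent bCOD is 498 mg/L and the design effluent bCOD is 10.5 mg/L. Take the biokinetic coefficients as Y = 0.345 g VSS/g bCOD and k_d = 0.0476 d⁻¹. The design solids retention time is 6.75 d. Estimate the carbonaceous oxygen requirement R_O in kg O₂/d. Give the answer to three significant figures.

R_O ≈ 13000 kg O₂/d

Observed yield with endogenous decay: Y_obs = Y / (1 + k_d·θ_c) = 0.345 / (1 + 0.0476 × 6.75) = 0.345 / 1.321 = 0.2611 g VSS/g bCOD.
ΔS = 498 − 10.5 = 487.5 mg/L, so the substrate removal rate is 42500 × 487.5/1000 = 20719 kg bCOD/d.
Net sludge production P_X = 0.2611 × 20719 = 5410 kg VSS/d.
R_O = Q·(S₀ − S) − 1.42·P_X = 20719 − 1.42 × 5410 = 13037 kg O₂/d.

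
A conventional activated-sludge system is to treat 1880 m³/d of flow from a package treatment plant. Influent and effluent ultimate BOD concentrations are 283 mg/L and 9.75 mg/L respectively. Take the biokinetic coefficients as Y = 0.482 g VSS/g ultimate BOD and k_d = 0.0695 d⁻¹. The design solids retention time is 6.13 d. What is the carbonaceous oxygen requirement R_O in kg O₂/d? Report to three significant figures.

Observed yield with endogenous decay: Y_obs = Y / (1 + k_d·θ_c) = 0.482 / (1 + 0.0695 × 6.13) = 0.482 / 1.426 = 0.3380 g VSS/g ultimate BOD.
Mass of ultimate BOD removed per day: Q(S₀ − S) = 1880 × 273.2 g/m³ = 513.7 kg/d.
Biomass synthesised: P_X = Y_obs × 513.7 = 173.6 kg VSS/d.
R_O = Q·(S₀ − S) − 1.42·P_X = 513.7 − 1.42 × 173.6 = 267.1 kg O₂/d.

R_O ≈ 267 kg O₂/d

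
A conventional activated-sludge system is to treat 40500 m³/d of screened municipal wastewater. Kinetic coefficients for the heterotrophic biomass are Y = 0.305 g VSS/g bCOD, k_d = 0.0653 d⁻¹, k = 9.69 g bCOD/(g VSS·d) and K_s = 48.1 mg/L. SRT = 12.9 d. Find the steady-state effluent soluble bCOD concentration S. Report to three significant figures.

S ≈ 2.44 mg/L

Effluent substrate depends only on kinetics and SRT: S = K_s(1 + k_d θ_c) / [θ_c(Yk − k_d) − 1] = 48.1 × (1 + 0.0653 × 12.9) / [12.9 × (0.305 × 9.69 − 0.0653) − 1] = 88.62 / 36.28 = 2.442 mg/L.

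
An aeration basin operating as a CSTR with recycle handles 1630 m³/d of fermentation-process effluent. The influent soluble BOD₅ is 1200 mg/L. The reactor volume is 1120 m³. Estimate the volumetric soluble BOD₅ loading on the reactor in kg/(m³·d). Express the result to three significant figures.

L_v = Q S₀ / V = 1630 × 1200 × 10⁻³ / 1120 = 1.746 kg/(m³·d).

L_v ≈ 1.75 kg soluble BOD₅/(m³·d)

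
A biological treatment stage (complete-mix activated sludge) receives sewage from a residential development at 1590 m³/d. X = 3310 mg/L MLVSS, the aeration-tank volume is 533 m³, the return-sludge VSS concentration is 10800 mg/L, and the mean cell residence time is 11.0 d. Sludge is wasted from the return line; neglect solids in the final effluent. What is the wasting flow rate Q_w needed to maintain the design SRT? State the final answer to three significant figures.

Wasting from the return line (neglecting effluent solids): Q_w = V·X / (θ_c·X_r) = 533.0 × 3310 / (11.0 × 10800) = 14.85 m³/d.

Q_w ≈ 14.9 m³/d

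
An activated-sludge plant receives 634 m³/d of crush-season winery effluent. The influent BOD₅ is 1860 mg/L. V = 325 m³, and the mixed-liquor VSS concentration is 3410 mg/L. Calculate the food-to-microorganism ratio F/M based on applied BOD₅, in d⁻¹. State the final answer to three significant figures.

F/M = applied load / biomass = Q·S₀/(V·X) = 634 × 1860 / (325.0 × 3410) = 1.064 d⁻¹.

F/M ≈ 1.06 d⁻¹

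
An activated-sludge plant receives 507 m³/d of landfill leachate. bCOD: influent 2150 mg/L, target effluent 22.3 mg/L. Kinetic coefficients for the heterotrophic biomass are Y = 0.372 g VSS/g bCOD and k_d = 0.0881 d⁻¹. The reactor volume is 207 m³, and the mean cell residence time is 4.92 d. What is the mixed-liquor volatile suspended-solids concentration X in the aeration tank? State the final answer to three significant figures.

X ≈ 6650 mg/L

Solving the biomass balance for X: X = Y Q (S₀−S) θ_c / [V (1+k_d θ_c)] = 0.372 × 507 × (2150 − 22.3) × 4.92 / [207 × (1 + 0.0881 × 4.92)] = 6654 mg/L.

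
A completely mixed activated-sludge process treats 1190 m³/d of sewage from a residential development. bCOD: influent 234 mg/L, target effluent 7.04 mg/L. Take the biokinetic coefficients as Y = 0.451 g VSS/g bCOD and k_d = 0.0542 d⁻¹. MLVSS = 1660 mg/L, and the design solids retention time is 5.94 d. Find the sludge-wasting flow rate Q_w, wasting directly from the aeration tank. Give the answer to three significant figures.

Q_w ≈ 55.5 m³/d

From the SRT design equation V = Y Q (S₀−S) θ_c / [X (1 + k_d θ_c)] = 0.451 × 1190 × (234 − 7.04) × 5.94 / [1660 × (1 + 0.0542 × 5.94)] = 7.24×10^5 / 2194 = 329.7 m³.
For wasting at MLVSS concentration, Q_w = V/θ_c = 329.7/5.94 = 55.51 m³/d.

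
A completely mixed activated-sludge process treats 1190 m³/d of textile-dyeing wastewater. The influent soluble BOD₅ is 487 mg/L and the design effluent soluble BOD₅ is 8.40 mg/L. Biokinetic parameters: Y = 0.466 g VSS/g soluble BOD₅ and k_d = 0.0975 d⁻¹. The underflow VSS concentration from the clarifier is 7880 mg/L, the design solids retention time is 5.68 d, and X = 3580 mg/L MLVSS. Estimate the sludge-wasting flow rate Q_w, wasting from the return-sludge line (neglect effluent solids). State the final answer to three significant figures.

Rearranging the biomass balance for a CMAS with decay, V = Y·Q·ΔS·θ_c / [X·(1+k_d θ_c)] = 0.466 × 1190 × (487 − 8.40) × 5.68 / [3580 × (1 + 0.0975 × 5.68)] = 1.51×10^6 / 5563 = 271.0 m³.
Q_w = (V·X)/(θ_c X_r) = 271.0 × 3580 / (5.68 × 7880) = 21.68 m³/d.

Q_w ≈ 21.7 m³/d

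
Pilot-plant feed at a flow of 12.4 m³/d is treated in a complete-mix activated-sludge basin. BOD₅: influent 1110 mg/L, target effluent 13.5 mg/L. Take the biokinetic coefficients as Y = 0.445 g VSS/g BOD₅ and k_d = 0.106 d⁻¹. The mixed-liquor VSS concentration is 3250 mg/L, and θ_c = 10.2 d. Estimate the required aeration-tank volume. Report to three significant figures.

V ≈ 9.12 m³

Steady-state biomass mass balance: V·X·(1 + k_d·θ_c) = Y·Q·(S₀ − S)·θ_c, so V = 0.445 × 12.4 × (1110 − 13.5) × 10.2 / [3250 × (1 + 0.106 × 10.2)] = 6.17×10^4 / 6764 = 9.124 m³.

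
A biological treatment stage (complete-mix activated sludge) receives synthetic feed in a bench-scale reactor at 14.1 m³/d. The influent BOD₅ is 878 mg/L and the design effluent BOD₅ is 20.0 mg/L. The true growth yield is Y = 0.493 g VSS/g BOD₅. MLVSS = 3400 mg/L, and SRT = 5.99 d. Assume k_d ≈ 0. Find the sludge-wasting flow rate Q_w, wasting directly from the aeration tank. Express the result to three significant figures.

Biomass mass balance (decay neglected): V·X = Y·Q·(S₀ − S)·θ_c, so V = 0.493 × 14.1 × (878 − 20.0) × 5.99 / 3400 = 10.51 m³.
Wasting from the aeration tank: Q_w = V / θ_c = 10.51 / 5.99 = 1.754 m³/d.

Q_w ≈ 1.75 m³/d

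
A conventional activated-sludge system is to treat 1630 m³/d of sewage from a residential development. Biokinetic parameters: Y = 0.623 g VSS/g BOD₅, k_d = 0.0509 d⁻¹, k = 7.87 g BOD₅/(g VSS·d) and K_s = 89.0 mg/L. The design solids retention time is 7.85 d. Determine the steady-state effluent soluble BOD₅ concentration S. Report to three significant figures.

Effluent substrate depends only on kinetics and SRT: S = K_s(1 + k_d θ_c) / [θ_c(Yk − k_d) − 1] = 89.0 × (1 + 0.0509 × 7.85) / [7.85 × (0.623 × 7.87 − 0.0509) − 1] = 124.6 / 37.09 = 3.358 mg/L.

S ≈ 3.36 mg/L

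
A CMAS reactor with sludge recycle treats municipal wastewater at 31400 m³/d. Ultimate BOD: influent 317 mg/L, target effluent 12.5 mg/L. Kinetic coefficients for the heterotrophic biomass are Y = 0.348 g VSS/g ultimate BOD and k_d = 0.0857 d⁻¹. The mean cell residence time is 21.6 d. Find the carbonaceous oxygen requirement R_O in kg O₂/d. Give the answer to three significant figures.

R_O ≈ 7900 kg O₂/d

Observed yield with endogenous decay: Y_obs = Y / (1 + k_d·θ_c) = 0.348 / (1 + 0.0857 × 21.6) = 0.348 / 2.851 = 0.1221 g VSS/g ultimate BOD.
Substrate removed = Q·(S₀ − S) = 31400 m³/d × (317 − 12.5) g/m³ = 9.56×10^6 g/d = 9561 kg/d.
P_X = Y_obs·Q·(S₀ − S) = 0.1221 × 9561 = 1167 kg VSS/d.
R_O = Q·ΔS − 1.42 P_X = 9561 − 1657 = 7904 kg O₂/d.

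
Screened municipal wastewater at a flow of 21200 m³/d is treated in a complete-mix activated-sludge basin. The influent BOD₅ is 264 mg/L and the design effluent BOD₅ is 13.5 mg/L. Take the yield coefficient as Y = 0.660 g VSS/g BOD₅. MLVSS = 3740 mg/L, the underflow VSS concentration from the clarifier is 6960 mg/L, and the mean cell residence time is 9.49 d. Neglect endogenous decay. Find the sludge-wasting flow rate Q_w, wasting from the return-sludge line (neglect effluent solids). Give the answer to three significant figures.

V·X = Y·Q·ΔS·θ_c gives V = 0.660 × 21200 × (264 − 13.5) × 9.49 / 3740 = 8894 m³.
Q_w = (V·X)/(θ_c X_r) = 8894 × 3740 / (9.49 × 6960) = 503.6 m³/d.

Q_w ≈ 504 m³/d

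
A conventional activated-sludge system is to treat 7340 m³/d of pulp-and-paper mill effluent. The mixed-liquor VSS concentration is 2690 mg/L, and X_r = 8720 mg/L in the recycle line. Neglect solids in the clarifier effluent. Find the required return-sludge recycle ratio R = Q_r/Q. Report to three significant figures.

R = Q_r/Q = X/(X_r − X) = 2690 / (8720 − 2690) = 0.4461.

R ≈ 0.446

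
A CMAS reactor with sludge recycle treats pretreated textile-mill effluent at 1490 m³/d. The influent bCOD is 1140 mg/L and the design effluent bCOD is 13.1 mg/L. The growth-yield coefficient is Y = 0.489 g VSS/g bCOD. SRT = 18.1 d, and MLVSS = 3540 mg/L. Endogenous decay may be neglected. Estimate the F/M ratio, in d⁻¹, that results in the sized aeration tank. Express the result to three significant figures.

F/M ≈ 0.114 d⁻¹

With k_d = 0 the design equation reduces to V = Y Q (S₀−S) θ_c / X = 0.489 × 1490 × (1140 − 13.1) × 18.1 / 3540 = 4198 m³.
Food-to-microorganism ratio F/M = Q S₀ / (V X) = 1490 × 1140 / (4198 × 3540) = 0.1143 d⁻¹.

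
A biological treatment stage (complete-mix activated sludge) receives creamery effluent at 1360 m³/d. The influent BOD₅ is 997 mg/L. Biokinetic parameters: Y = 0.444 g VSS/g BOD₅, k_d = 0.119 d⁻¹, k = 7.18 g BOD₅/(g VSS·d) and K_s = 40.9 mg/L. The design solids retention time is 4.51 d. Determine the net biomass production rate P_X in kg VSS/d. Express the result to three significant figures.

P_X ≈ 390 kg VSS/d

From the Monod/SRT balance for a CMAS, S = K_s·(1+k_d θ_c)/[θ_c·(Y k − k_d) − 1] = 40.9 × (1 + 0.119 × 4.51) / [4.51 × (0.444 × 7.18 − 0.119) − 1] = 62.85 / 12.84 = 4.895 mg/L.
Y_obs = Y / (1 + k_d θ_c) = 0.444 / (1 + 0.119 × 4.51) = 0.444 / 1.537 = 0.2889.
Substrate removed = Q·(S₀ − S) = 1360 m³/d × (997 − 4.89) g/m³ = 1.35×10^6 g/d = 1349 kg/d.
Biomass produced: P_X = Y_obs·Q·ΔS = 0.2889 × 1349 ≈ 389.8 kg VSS/d.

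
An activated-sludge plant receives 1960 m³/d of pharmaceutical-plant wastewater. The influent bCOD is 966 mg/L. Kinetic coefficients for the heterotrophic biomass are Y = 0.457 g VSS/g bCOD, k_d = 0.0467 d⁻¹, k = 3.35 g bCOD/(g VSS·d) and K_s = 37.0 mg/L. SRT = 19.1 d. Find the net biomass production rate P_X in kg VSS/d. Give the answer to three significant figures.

P_X ≈ 456 kg VSS/d

Effluent substrate depends only on kinetics and SRT: S = K_s(1 + k_d θ_c) / [θ_c(Yk − k_d) − 1] = 37.0 × (1 + 0.0467 × 19.1) / [19.1 × (0.457 × 3.35 − 0.0467) − 1] = 70.00 / 27.35 = 2.560 mg/L.
The observed yield is Y_obs = Y/(1 + k_d·θ_c) = 0.457 / (1 + 0.0467 × 19.1) = 0.457 / 1.892 = 0.2415 g VSS per g bCOD removed.
ΔS = 966 − 2.56 = 963.4 mg/L, so the substrate removal rate is 1960 × 963.4/1000 = 1888 kg bCOD/d.
So the net sludge growth is P_X = 0.2415 × 1888 = 456.1 kg VSS/d.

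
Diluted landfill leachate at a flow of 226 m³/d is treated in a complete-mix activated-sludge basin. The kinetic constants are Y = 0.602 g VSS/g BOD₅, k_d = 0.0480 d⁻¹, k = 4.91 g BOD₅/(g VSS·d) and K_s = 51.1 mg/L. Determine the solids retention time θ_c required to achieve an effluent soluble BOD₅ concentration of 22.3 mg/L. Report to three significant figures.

θ_c ≈ 1.18 d

Specific growth rate at S = 22.3 mg/L: μ = YkS/(K_s+S) = 0.602·4.91·22.3/(51.1+22.3) = 0.8980 d⁻¹.
Then 1/θ_c = μ − k_d = 0.8980 − 0.0480 = 0.8500 d⁻¹, giving θ_c = 1.176 d.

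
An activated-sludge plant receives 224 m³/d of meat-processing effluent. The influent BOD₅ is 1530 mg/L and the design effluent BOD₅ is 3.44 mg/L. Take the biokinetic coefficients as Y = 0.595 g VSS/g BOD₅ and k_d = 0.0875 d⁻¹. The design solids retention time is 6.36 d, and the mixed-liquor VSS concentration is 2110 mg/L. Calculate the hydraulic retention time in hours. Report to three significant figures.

τ ≈ 42.2 h

Steady-state biomass mass balance: V·X·(1 + k_d·θ_c) = Y·Q·(S₀ − S)·θ_c, so V = 0.595 × 224 × (1530 − 3.44) × 6.36 / [2110 × (1 + 0.0875 × 6.36)] = 1.29×10^6 / 3284 = 394.0 m³.
Hydraulic retention time τ = V/Q = 394.0 / 224 = 1.759 d = 42.22 h.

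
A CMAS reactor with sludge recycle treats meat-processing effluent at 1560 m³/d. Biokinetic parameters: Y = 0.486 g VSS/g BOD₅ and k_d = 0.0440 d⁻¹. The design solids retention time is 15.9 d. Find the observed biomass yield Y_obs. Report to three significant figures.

Observed yield with endogenous decay: Y_obs = Y / (1 + k_d·θ_c) = 0.486 / (1 + 0.0440 × 15.9) = 0.486 / 1.700 = 0.2859 g VSS/g BOD₅.

Y_obs ≈ 0.286 g VSS/g BOD₅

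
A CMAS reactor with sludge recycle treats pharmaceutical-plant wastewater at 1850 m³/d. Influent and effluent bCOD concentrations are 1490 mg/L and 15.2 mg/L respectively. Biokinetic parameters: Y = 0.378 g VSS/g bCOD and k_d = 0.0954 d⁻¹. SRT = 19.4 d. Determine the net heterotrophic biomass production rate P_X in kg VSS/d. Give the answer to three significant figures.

P_X ≈ 362 kg VSS/d

Correct the yield for decay: Y_obs = Y/(1 + k_d θ_c) = 0.378 / (1 + 0.0954 × 19.4) = 0.378 / 2.851 = 0.1326.
Substrate removed = Q·(S₀ − S) = 1850 m³/d × (1490 − 15.2) g/m³ = 2.73×10^6 g/d = 2728 kg/d.
Net biomass production P_X = Y_obs × Q·(S₀ − S) = 0.1326 × 2728 = 361.8 kg VSS/d.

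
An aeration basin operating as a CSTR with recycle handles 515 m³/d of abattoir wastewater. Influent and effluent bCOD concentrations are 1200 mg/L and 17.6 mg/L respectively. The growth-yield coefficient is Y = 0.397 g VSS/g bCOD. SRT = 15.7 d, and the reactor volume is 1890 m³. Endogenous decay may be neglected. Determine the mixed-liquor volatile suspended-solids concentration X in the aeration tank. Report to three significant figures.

X ≈ 2010 mg/L

X = Y·Q·ΔS·θ_c / V = 0.397 × 515 × (1200 − 17.6) × 15.7 / 1890 = 2008 mg/L.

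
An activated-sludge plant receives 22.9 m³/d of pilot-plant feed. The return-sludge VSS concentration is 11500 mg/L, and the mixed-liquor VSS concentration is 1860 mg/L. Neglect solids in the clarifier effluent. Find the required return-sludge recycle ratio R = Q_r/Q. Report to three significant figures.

R ≈ 0.193

R = Q_r/Q = X/(X_r − X) = 1860 / (11500 − 1860) = 0.1929.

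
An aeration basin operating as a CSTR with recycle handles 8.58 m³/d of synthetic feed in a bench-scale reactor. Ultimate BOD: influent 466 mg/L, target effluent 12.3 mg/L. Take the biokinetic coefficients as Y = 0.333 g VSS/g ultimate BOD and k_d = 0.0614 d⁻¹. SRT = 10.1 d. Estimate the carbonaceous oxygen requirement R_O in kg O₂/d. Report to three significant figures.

R_O ≈ 2.76 kg O₂/d

The observed yield is Y_obs = Y/(1 + k_d·θ_c) = 0.333 / (1 + 0.0614 × 10.1) = 0.333 / 1.620 = 0.2055 g VSS per g ultimate BOD removed.
Mass of ultimate BOD removed per day: Q(S₀ − S) = 8.58 × 453.7 g/m³ = 3.893 kg/d.
Net sludge production P_X = 0.2055 × 3.893 = 0.8001 kg VSS/d.
R_O = Q·ΔS − 1.42 P_X = 3.893 − 1.136 = 2.757 kg O₂/d.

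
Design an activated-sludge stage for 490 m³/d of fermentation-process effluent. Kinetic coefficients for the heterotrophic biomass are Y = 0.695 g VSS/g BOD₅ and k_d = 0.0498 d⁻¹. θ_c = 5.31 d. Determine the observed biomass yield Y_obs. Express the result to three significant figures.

Y_obs ≈ 0.550 g VSS/g BOD₅

Observed yield with endogenous decay: Y_obs = Y / (1 + k_d·θ_c) = 0.695 / (1 + 0.0498 × 5.31) = 0.695 / 1.264 = 0.5497 g VSS/g BOD₅.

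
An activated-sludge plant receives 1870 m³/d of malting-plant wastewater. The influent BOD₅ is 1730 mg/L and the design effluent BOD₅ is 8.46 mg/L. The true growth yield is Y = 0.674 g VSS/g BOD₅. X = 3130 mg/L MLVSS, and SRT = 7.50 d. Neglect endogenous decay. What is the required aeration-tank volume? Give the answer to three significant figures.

V·X = Y·Q·ΔS·θ_c gives V = 0.674 × 1870 × (1730 − 8.46) × 7.50 / 3130 = 5199 m³.

V ≈ 5200 m³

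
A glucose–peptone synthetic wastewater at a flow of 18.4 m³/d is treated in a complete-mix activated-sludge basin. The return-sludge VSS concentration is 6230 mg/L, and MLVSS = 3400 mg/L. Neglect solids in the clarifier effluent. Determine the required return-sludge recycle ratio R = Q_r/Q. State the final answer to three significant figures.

Mass balance around the secondary clarifier (neglecting effluent solids): R = X / (X_r − X) = 3400 / (6230 − 3400) = 1.201.

R ≈ 1.20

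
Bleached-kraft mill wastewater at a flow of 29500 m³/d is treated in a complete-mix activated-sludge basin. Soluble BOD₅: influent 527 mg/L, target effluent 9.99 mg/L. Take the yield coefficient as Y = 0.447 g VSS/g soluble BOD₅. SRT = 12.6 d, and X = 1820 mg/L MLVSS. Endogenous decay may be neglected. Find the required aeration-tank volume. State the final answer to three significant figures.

V ≈ 47200 m³

V·X = Y·Q·ΔS·θ_c gives V = 0.447 × 29500 × (527 − 9.99) × 12.6 / 1820 = 47198 m³.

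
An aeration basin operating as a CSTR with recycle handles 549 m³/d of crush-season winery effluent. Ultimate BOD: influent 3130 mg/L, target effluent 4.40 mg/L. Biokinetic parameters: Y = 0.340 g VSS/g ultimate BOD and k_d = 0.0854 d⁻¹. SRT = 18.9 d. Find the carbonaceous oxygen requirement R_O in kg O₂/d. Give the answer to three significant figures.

Correct the yield for decay: Y_obs = Y/(1 + k_d θ_c) = 0.340 / (1 + 0.0854 × 18.9) = 0.340 / 2.614 = 0.1301.
Q·(S₀ − S) = 549 × (3130 − 4.40) × 10⁻³ = 1716 kg/d removed.
P_X = Y_obs·Q·(S₀ − S) = 0.1301 × 1716 = 223.2 kg VSS/d.
R_O = Q·ΔS − 1.42 P_X = 1716 − 316.9 = 1399 kg O₂/d.

R_O ≈ 1400 kg O₂/d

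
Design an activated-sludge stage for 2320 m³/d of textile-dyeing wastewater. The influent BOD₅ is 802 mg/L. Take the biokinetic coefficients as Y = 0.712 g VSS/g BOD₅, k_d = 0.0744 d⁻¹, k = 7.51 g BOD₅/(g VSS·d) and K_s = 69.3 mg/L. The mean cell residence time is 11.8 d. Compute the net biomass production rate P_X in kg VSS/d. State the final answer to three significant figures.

P_X ≈ 704 kg VSS/d

From the Monod/SRT balance for a CMAS, S = K_s·(1+k_d θ_c)/[θ_c·(Y k − k_d) − 1] = 69.3 × (1 + 0.0744 × 11.8) / [11.8 × (0.712 × 7.51 − 0.0744) − 1] = 130.1 / 61.22 = 2.126 mg/L.
Correct the yield for decay: Y_obs = Y/(1 + k_d θ_c) = 0.712 / (1 + 0.0744 × 11.8) = 0.712 / 1.878 = 0.3791.
Q·(S₀ − S) = 2320 × (802 − 2.13) × 10⁻³ = 1856 kg/d removed.
P_X = Y_obs · Q(S₀ − S) = 0.3791 × 1856 = 703.6 kg VSS/d.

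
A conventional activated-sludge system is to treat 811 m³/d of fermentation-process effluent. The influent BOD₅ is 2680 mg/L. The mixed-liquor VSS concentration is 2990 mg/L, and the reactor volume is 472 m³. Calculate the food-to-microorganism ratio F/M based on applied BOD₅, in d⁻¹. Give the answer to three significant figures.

Food-to-microorganism ratio F/M = Q S₀ / (V X) = 811 × 2680 / (472.0 × 2990) = 1.540 d⁻¹.

F/M ≈ 1.54 d⁻¹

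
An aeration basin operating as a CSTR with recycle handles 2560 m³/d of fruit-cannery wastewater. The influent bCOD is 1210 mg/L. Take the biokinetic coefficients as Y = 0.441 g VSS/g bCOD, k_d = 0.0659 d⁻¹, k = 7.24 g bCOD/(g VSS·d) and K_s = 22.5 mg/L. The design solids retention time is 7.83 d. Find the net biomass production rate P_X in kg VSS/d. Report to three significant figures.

P_X ≈ 900 kg VSS/d

For a completely mixed reactor with recycle the Lawrence–McCarty relation gives S = K_s·(1 + k_d·θ_c) / [θ_c·(Y·k − k_d) − 1] = 22.5 × (1 + 0.0659 × 7.83) / [7.83 × (0.441 × 7.24 − 0.0659) − 1] = 34.11 / 23.48 = 1.452 mg/L.
Y_obs = Y / (1 + k_d θ_c) = 0.441 / (1 + 0.0659 × 7.83) = 0.441 / 1.516 = 0.2909.
ΔS = 1210 − 1.45 = 1209 mg/L, so the substrate removal rate is 2560 × 1209/1000 = 3094 kg bCOD/d.
Biomass produced: P_X = Y_obs·Q·ΔS = 0.2909 × 3094 ≈ 900.0 kg VSS/d.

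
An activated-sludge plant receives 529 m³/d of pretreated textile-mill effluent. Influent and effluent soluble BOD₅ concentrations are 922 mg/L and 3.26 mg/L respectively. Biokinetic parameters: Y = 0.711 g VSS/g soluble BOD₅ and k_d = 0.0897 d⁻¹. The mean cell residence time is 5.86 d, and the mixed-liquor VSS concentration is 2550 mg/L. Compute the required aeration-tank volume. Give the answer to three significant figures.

From the SRT design equation V = Y Q (S₀−S) θ_c / [X (1 + k_d θ_c)] = 0.711 × 529 × (922 − 3.26) × 5.86 / [2550 × (1 + 0.0897 × 5.86)] = 2.02×10^6 / 3890 = 520.5 m³.

V ≈ 521 m³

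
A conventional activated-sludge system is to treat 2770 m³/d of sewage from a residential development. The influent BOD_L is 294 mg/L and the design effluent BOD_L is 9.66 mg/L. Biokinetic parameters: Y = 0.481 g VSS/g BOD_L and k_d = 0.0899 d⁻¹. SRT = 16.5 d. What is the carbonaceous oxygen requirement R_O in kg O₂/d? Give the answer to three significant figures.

R_O ≈ 571 kg O₂/d

Correct the yield for decay: Y_obs = Y/(1 + k_d θ_c) = 0.481 / (1 + 0.0899 × 16.5) = 0.481 / 2.483 = 0.1937.
Q·(S₀ − S) = 2770 × (294 − 9.66) × 10⁻³ = 787.6 kg/d removed.
Biomass synthesised: P_X = Y_obs × 787.6 = 152.6 kg VSS/d.
Carbonaceous O₂ demand = substrate oxidised − cell-mass equivalent = 787.6 − 1.42 × 152.6 = 571.0 kg O₂/d.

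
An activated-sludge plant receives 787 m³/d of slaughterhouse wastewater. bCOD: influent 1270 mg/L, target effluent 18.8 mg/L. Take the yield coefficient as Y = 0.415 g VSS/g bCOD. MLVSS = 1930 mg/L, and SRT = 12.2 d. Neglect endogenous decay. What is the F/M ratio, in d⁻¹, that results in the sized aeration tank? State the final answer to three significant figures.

With k_d = 0 the design equation reduces to V = Y Q (S₀−S) θ_c / X = 0.415 × 787 × (1270 − 18.8) × 12.2 / 1930 = 2583 m³.
Food-to-microorganism ratio F/M = Q S₀ / (V X) = 787 × 1270 / (2583 × 1930) = 0.2005 d⁻¹.

F/M ≈ 0.200 d⁻¹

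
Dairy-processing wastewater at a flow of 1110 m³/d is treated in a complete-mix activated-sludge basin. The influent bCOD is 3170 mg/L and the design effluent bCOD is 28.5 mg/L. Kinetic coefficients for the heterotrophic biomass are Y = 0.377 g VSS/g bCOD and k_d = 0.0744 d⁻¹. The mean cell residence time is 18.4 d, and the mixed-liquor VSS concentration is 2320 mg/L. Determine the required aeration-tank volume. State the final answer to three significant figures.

Steady-state biomass mass balance: V·X·(1 + k_d·θ_c) = Y·Q·(S₀ − S)·θ_c, so V = 0.377 × 1110 × (3170 − 28.5) × 18.4 / [2320 × (1 + 0.0744 × 18.4)] = 2.42×10^7 / 5496 = 4401 m³.

V ≈ 4400 m³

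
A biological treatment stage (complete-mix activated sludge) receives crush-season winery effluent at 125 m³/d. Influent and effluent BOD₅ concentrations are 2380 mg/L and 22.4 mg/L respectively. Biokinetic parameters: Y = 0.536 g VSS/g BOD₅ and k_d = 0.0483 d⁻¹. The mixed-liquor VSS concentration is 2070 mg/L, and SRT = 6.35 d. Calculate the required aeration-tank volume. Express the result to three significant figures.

Steady-state biomass mass balance: V·X·(1 + k_d·θ_c) = Y·Q·(S₀ − S)·θ_c, so V = 0.536 × 125 × (2380 − 22.4) × 6.35 / [2070 × (1 + 0.0483 × 6.35)] = 1×10^6 / 2705 = 370.8 m³.

V ≈ 371 m³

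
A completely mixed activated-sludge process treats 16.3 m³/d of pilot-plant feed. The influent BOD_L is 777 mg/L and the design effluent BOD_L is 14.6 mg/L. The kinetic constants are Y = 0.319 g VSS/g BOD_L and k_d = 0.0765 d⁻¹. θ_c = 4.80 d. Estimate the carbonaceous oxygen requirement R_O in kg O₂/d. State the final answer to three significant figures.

Correct the yield for decay: Y_obs = Y/(1 + k_d θ_c) = 0.319 / (1 + 0.0765 × 4.80) = 0.319 / 1.367 = 0.2333.
Q·(S₀ − S) = 16.3 × (777 − 14.6) × 10⁻³ = 12.43 kg/d removed.
P_X = Y_obs·Q·(S₀ − S) = 0.2333 × 12.43 = 2.900 kg VSS/d.
Carbonaceous O₂ demand = substrate oxidised − cell-mass equivalent = 12.43 − 1.42 × 2.900 = 8.310 kg O₂/d.

R_O ≈ 8.31 kg O₂/d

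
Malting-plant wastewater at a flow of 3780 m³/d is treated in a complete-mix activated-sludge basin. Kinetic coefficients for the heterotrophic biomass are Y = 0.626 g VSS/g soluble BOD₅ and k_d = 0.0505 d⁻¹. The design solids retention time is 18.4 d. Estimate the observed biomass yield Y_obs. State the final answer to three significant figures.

Correct the yield for decay: Y_obs = Y/(1 + k_d θ_c) = 0.626 / (1 + 0.0505 × 18.4) = 0.626 / 1.929 = 0.3245.

Y_obs ≈ 0.324 g VSS/g soluble BOD₅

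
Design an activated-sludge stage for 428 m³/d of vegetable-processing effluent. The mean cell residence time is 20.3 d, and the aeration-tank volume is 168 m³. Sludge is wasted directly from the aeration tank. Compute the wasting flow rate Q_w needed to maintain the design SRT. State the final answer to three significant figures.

Wasting from the aeration tank: Q_w = V / θ_c = 168.0 / 20.3 = 8.276 m³/d.

Q_w ≈ 8.28 m³/d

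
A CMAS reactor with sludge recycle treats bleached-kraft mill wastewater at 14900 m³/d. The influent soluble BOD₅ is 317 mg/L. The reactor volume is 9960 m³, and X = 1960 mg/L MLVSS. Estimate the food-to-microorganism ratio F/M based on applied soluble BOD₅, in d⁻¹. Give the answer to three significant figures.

F/M = Q·S₀ / (V·X) = 14900 × 317 / (9960 × 1960) = 0.2420 g soluble BOD₅·(g VSS·d)⁻¹.

F/M ≈ 0.242 d⁻¹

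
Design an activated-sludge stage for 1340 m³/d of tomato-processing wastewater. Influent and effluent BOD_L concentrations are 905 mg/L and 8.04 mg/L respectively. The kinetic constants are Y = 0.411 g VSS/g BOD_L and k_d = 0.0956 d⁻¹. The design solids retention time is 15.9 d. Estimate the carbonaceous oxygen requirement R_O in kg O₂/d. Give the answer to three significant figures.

R_O ≈ 924 kg O₂/d

Y_obs = Y / (1 + k_d θ_c) = 0.411 / (1 + 0.0956 × 15.9) = 0.411 / 2.520 = 0.1631.
Substrate removed = Q·(S₀ − S) = 1340 m³/d × (905 − 8.04) g/m³ = 1.2×10^6 g/d = 1202 kg/d.
P_X = Y_obs·Q·(S₀ − S) = 0.1631 × 1202 = 196.0 kg VSS/d.
Carbonaceous O₂ demand = substrate oxidised − cell-mass equivalent = 1202 − 1.42 × 196.0 = 923.6 kg O₂/d.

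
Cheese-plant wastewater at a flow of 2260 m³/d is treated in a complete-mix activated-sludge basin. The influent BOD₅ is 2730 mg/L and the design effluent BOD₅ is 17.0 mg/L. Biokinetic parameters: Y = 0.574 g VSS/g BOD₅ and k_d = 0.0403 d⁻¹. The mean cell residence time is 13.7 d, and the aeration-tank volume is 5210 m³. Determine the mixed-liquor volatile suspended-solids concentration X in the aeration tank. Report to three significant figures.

Solving the biomass balance for X: X = Y Q (S₀−S) θ_c / [V (1+k_d θ_c)] = 0.574 × 2260 × (2730 − 17.0) × 13.7 / [5210 × (1 + 0.0403 × 13.7)] = 5963 mg/L.

X ≈ 5960 mg/L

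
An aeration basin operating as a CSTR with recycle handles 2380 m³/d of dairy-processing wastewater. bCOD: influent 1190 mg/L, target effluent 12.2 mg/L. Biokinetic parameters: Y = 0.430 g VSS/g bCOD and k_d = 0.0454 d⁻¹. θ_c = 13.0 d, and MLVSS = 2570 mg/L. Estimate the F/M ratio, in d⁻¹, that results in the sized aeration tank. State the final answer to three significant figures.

F/M ≈ 0.287 d⁻¹

From the SRT design equation V = Y Q (S₀−S) θ_c / [X (1 + k_d θ_c)] = 0.430 × 2380 × (1190 − 12.2) × 13.0 / [2570 × (1 + 0.0454 × 13.0)] = 1.57×10^7 / 4087 = 3834 m³.
F/M = Q·S₀ / (V·X) = 2380 × 1190 / (3834 × 2570) = 0.2874 g bCOD·(g VSS·d)⁻¹.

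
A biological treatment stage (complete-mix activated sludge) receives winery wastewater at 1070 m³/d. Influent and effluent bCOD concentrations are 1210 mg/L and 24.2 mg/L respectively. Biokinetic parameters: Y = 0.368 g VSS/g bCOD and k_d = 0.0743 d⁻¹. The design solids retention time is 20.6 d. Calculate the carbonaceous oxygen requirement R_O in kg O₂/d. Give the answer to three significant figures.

R_O ≈ 1010 kg O₂/d

Y_obs = Y / (1 + k_d θ_c) = 0.368 / (1 + 0.0743 × 20.6) = 0.368 / 2.531 = 0.1454.
Q·(S₀ − S) = 1070 × (1210 − 24.2) × 10⁻³ = 1269 kg/d removed.
Biomass synthesised: P_X = Y_obs × 1269 = 184.5 kg VSS/d.
R_O = Q·ΔS − 1.42 P_X = 1269 − 262.0 = 1007 kg O₂/d.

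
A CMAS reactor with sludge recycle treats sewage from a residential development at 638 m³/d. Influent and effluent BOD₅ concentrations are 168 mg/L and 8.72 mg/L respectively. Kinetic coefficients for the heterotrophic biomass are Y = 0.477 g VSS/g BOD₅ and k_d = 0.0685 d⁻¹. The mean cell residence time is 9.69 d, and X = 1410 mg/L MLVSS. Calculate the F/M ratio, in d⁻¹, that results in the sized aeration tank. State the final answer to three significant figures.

Steady-state biomass mass balance: V·X·(1 + k_d·θ_c) = Y·Q·(S₀ − S)·θ_c, so V = 0.477 × 638 × (168 − 8.72) × 9.69 / [1410 × (1 + 0.0685 × 9.69)] = 4.7×10^5 / 2346 = 200.2 m³.
F/M = Q·S₀ / (V·X) = 638 × 168 / (200.2 × 1410) = 0.3797 g BOD₅·(g VSS·d)⁻¹.

F/M ≈ 0.380 d⁻¹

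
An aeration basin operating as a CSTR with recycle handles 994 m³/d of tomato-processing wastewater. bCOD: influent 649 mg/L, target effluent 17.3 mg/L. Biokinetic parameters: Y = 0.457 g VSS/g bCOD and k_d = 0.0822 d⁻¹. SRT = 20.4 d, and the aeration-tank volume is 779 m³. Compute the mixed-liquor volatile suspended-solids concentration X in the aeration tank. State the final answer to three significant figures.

Solving the biomass balance for X: X = Y Q (S₀−S) θ_c / [V (1+k_d θ_c)] = 0.457 × 994 × (649 − 17.3) × 20.4 / [779 × (1 + 0.0822 × 20.4)] = 2807 mg/L.

X ≈ 2810 mg/L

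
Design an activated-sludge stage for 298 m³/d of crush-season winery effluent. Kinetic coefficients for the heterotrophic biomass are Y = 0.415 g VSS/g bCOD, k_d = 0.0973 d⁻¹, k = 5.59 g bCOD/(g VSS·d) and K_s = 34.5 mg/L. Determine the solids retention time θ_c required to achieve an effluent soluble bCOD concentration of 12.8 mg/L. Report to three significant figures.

At the target effluent, Y k S/(K_s+S) = 0.415×5.59×12.8/47.30 = 0.6278 d⁻¹.
1/θ_c = 0.6278 − 0.0973 = 0.5305 d⁻¹, so θ_c = 1.885 d.

θ_c ≈ 1.89 d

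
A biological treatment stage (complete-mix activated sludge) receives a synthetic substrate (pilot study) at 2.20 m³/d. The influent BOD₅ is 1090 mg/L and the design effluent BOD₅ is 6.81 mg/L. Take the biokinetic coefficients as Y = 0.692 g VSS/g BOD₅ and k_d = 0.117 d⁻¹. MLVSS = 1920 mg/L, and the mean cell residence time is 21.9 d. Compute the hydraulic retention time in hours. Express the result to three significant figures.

Steady-state biomass mass balance: V·X·(1 + k_d·θ_c) = Y·Q·(S₀ − S)·θ_c, so V = 0.692 × 2.20 × (1090 − 6.81) × 21.9 / [1920 × (1 + 0.117 × 21.9)] = 3.61×10^4 / 6840 = 5.280 m³.
HRT = V/Q = 5.280 m³ / 2.20 m³·d⁻¹ = 2.400 d × 24 = 57.60 h.

τ ≈ 57.6 h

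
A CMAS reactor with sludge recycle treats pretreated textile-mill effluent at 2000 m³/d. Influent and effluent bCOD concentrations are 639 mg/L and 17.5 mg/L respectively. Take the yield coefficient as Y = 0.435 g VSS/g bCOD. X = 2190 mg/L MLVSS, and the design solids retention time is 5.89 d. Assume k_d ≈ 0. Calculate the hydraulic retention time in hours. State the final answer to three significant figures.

τ ≈ 17.5 h

V·X = Y·Q·ΔS·θ_c gives V = 0.435 × 2000 × (639 − 17.5) × 5.89 / 2190 = 1454 m³.
HRT = V/Q = 1454 m³ / 2000 m³·d⁻¹ = 0.7271 d × 24 = 17.45 h.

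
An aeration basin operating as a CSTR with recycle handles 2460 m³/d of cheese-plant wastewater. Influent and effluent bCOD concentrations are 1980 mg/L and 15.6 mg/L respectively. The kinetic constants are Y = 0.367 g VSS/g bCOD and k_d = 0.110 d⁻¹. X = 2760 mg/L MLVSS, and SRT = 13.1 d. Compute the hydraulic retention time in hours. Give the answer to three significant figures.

Steady-state biomass mass balance: V·X·(1 + k_d·θ_c) = Y·Q·(S₀ − S)·θ_c, so V = 0.367 × 2460 × (1980 − 15.6) × 13.1 / [2760 × (1 + 0.110 × 13.1)] = 2.32×10^7 / 6737 = 3448 m³.
Hydraulic retention time τ = V/Q = 3448 / 2460 = 1.402 d = 33.64 h.

τ ≈ 33.6 h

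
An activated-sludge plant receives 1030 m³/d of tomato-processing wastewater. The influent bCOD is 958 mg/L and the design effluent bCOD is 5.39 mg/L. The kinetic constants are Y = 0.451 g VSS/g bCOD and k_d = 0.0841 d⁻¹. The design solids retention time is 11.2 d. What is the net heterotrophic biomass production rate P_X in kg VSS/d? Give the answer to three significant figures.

P_X ≈ 228 kg VSS/d

The observed yield is Y_obs = Y/(1 + k_d·θ_c) = 0.451 / (1 + 0.0841 × 11.2) = 0.451 / 1.942 = 0.2322 g VSS per g bCOD removed.
ΔS = 958 − 5.39 = 952.6 mg/L, so the substrate removal rate is 1030 × 952.6/1000 = 981.2 kg bCOD/d.
Biomass produced: P_X = Y_obs·Q·ΔS = 0.2322 × 981.2 ≈ 227.9 kg VSS/d.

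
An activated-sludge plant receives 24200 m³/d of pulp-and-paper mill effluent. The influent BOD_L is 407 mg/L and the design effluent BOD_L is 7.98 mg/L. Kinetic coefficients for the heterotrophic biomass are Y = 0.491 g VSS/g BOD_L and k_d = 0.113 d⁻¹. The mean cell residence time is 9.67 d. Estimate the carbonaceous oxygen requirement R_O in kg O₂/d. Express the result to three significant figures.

R_O ≈ 6440 kg O₂/d

Observed yield with endogenous decay: Y_obs = Y / (1 + k_d·θ_c) = 0.491 / (1 + 0.113 × 9.67) = 0.491 / 2.093 = 0.2346 g VSS/g BOD_L.
Mass of BOD_L removed per day: Q(S₀ − S) = 24200 × 399.0 g/m³ = 9656 kg/d.
P_X = Y_obs·Q·(S₀ − S) = 0.2346 × 9656 = 2266 kg VSS/d.
Carbonaceous O₂ demand = substrate oxidised − cell-mass equivalent = 9656 − 1.42 × 2266 = 6439 kg O₂/d.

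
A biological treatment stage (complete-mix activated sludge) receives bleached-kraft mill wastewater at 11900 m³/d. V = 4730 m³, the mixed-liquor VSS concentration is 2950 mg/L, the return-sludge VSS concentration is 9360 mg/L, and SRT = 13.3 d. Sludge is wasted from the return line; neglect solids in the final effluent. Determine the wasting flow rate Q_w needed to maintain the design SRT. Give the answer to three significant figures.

θ_c = V·X/(Q_w·X_r) when wasting from the recycle, so Q_w = V·X/(θ_c·X_r) = 4730 × 2950 / (13.3 × 9360) = 112.1 m³/d.

Q_w ≈ 112 m³/d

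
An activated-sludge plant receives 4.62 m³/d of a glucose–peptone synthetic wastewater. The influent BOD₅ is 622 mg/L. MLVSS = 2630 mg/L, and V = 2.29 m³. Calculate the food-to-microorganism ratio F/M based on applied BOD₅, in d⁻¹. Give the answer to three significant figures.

F/M = Q·S₀ / (V·X) = 4.62 × 622 / (2.290 × 2630) = 0.4771 g BOD₅·(g VSS·d)⁻¹.

F/M ≈ 0.477 d⁻¹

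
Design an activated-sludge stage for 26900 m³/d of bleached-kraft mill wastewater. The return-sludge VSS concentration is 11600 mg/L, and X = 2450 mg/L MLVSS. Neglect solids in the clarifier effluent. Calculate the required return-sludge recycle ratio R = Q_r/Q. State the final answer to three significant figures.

R = Q_r/Q = X/(X_r − X) = 2450 / (11600 − 2450) = 0.2678.

R ≈ 0.268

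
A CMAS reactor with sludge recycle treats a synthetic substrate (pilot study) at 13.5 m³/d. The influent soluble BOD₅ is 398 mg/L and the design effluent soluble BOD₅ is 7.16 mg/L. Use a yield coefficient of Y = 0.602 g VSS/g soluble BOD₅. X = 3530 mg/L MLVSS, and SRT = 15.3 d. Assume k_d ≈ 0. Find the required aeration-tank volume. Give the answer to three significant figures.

With k_d = 0 the design equation reduces to V = Y Q (S₀−S) θ_c / X = 0.602 × 13.5 × (398 − 7.16) × 15.3 / 3530 = 13.77 m³.

V ≈ 13.8 m³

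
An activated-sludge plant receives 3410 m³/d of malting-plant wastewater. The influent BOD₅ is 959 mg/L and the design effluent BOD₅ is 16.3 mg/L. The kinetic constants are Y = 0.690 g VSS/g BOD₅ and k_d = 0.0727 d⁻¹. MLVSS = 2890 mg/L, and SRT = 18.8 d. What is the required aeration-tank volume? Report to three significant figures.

Rearranging the biomass balance for a CMAS with decay, V = Y·Q·ΔS·θ_c / [X·(1+k_d θ_c)] = 0.690 × 3410 × (959 − 16.3) × 18.8 / [2890 × (1 + 0.0727 × 18.8)] = 4.17×10^7 / 6840 = 6097 m³.

V ≈ 6100 m³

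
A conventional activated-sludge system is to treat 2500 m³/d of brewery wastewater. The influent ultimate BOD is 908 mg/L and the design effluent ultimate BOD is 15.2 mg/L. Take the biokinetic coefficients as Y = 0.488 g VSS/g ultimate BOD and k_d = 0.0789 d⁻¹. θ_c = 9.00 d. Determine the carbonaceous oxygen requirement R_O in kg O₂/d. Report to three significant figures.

R_O ≈ 1330 kg O₂/d

Y_obs = Y / (1 + k_d θ_c) = 0.488 / (1 + 0.0789 × 9.00) = 0.488 / 1.710 = 0.2854.
Q·(S₀ − S) = 2500 × (908 − 15.2) × 10⁻³ = 2232 kg/d removed.
Net sludge production P_X = 0.2854 × 2232 = 636.9 kg VSS/d.
R_O = Q·ΔS − 1.42 P_X = 2232 − 904.4 = 1328 kg O₂/d.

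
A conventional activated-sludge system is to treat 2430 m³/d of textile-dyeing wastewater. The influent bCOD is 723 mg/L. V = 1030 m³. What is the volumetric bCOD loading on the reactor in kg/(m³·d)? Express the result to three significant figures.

Volumetric loading L_v = Q·S₀ / V = 2430 × 723 g/m³ / 1030 m³ = 1706 g/(m³·d) = 1.706 kg bCOD/(m³·d).

L_v ≈ 1.71 kg bCOD/(m³·d)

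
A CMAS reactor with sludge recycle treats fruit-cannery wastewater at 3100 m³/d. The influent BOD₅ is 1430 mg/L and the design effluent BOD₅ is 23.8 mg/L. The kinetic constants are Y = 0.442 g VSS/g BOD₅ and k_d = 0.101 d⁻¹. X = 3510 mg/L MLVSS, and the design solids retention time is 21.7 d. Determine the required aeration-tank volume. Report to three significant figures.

V ≈ 3730 m³

Steady-state biomass mass balance: V·X·(1 + k_d·θ_c) = Y·Q·(S₀ − S)·θ_c, so V = 0.442 × 3100 × (1430 − 23.8) × 21.7 / [3510 × (1 + 0.101 × 21.7)] = 4.18×10^7 / 11203 = 3732 m³.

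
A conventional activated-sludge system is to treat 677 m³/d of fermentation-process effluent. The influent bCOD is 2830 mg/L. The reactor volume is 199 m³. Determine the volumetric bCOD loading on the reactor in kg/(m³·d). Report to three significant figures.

L_v ≈ 9.63 kg bCOD/(m³·d)

L_v = Q S₀ / V = 677 × 2830 × 10⁻³ / 199.0 = 9.628 kg/(m³·d).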